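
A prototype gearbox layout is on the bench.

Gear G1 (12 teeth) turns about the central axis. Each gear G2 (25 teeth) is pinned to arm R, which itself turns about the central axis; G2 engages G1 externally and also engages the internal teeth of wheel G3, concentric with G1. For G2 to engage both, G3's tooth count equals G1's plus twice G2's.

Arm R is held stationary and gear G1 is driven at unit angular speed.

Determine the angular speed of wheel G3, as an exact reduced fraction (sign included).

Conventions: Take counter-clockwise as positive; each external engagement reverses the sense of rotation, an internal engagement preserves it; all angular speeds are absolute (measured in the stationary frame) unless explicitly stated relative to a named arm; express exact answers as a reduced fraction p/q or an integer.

class = planetary set [G3 = 12+2·25 = 62; Willis about the carrier]
ring teeth: 12 + 2·25 = 62
12(ω_sun−ω_arm) = −62(ω_ring−ω_arm),  ω_arm = 0, ω_sun = 1
ω_ring = 0 − (12/62)(1−0) = -6/31
exact speed ratio = -6/31

-6/31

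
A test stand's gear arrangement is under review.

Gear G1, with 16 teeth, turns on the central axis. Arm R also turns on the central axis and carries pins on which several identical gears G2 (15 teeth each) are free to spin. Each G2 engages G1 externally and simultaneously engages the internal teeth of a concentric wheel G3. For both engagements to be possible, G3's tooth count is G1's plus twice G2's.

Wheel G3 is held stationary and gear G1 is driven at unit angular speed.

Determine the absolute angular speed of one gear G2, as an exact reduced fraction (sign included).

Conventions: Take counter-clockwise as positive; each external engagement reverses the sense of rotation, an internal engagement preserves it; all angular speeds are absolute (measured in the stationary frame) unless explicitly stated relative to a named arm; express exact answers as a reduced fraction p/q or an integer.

-8/15

topology: planetary set — G1 16T / G2 15T / G3 46T, arm = carrier (Willis)
ring teeth: 16 + 2·15 = 46
16(ω_sun−ω_arm) = −46(ω_ring−ω_arm),  ω_ring = 0, ω_sun = 1
16(1−ω_arm) = −46(0−ω_arm)  ⇒  62·ω_arm = 16  ⇒  ω_arm = 8/31
sun–planet mesh: 16·(1−8/31) = −15·(ω_p−ω_arm)  ⇒  ω_p−ω_arm = -368/465
ω_p = 8/31 − 368/465 = -8/15
exact speed ratio = -8/15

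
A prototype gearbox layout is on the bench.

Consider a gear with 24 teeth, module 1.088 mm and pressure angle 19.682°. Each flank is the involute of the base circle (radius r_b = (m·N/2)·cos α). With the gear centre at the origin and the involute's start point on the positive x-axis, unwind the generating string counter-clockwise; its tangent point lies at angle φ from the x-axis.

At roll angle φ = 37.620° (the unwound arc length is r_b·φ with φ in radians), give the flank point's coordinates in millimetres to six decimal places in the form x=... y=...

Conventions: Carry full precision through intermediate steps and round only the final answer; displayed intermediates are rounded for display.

class = single-mesh tooth geometry [base-circle involute, m = 1.088, 24T]
pitch radius r_p = m·N/2 = 1.088·24/2 = 13.056000
base radius r_b = r_p·cos α = 13.056000·cos 19.682° = 12.293221
roll angle φ = 37.620° = 0.65659286 rad
x = r_b·(cos φ + φ·sin φ) = 14.664278
y = r_b·(sin φ − φ·cos φ) = 1.110691

x=14.664278 y=1.110691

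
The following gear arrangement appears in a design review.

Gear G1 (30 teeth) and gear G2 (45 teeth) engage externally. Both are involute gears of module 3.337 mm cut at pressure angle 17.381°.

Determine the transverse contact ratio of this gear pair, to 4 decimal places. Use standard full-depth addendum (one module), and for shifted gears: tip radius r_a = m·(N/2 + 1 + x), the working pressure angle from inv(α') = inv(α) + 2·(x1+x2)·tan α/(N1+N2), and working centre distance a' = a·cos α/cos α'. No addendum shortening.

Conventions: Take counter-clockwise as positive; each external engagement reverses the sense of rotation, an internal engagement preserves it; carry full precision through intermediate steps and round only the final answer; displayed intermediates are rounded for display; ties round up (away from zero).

recognized (one external pair, fixed centres): single-mesh tooth geometry, m = 3.337, N1 = 30, N2 = 45
base radii: r_b1 = 47.769461, r_b2 = 71.654191
tip radii: r_a1 = 53.392000, r_a2 = 78.419500
no profile shift: α' = α, a' = a
action lengths: √(r_a1²−r_b1²) = 23.849199, √(r_a2²−r_b2²) = 31.863692
base pitch p_b = π·m·cos α = 10.004812
CR = (23.849199 + 31.863692 − 125.137500·sin 17.38100°)/10.004812 = 1.832246
contact ratio ≈ 1.8322

1.8322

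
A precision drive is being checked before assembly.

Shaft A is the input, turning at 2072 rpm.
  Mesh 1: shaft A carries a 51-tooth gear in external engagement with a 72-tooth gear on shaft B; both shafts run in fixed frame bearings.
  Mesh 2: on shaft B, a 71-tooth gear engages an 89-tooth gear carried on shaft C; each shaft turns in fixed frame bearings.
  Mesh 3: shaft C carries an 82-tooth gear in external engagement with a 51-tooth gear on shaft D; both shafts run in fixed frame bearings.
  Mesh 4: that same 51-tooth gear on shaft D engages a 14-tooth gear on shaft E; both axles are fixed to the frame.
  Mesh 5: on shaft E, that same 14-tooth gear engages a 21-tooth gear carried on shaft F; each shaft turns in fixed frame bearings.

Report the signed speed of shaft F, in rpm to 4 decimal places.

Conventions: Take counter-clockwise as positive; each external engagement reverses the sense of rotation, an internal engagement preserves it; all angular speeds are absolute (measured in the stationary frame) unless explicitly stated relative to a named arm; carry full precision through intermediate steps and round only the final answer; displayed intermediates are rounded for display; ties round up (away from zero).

-4571.8327 rpm

recognized (6 fixed axles, 5 meshes): fixed-axis compound train
mesh 1 [51T→72T]: ω = 2072.0000×51/72 = 1467.6667 rpm, sense flips to −
mesh 2 [71T→89T]: ω = 1467.6667×71/89 = 1170.8352 rpm, sense flips to +
mesh 3 [82T→51T]: ω = 1170.8352×82/51 = 1882.5194 rpm, sense flips to −
mesh 4 [51T→14T]: ω = 1882.5194×51/14 = 6857.7491 rpm, sense flips to +
mesh 5 [14T→21T]: ω = 6857.7491×14/21 = 4571.8327 rpm, sense flips to −
signed output speed = -4571.8327 rpm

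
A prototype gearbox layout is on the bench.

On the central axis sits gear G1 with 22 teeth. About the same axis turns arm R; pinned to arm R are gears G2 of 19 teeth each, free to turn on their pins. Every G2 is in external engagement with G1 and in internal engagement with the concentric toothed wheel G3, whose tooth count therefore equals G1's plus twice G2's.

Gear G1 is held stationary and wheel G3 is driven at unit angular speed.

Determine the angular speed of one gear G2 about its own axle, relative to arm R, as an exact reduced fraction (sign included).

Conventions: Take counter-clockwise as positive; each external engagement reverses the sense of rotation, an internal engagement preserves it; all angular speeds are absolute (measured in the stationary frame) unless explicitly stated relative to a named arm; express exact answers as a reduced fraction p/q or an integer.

class = planetary set [G3 = 22+2·19 = 60; Willis about the carrier]
ring teeth: 22 + 2·19 = 60
22(ω_sun−ω_arm) = −60(ω_ring−ω_arm),  ω_sun = 0, ω_ring = 1
22(0−ω_arm) = −60(1−ω_arm)  ⇒  82·ω_arm = 60  ⇒  ω_arm = 30/41
sun–planet mesh: 22·(0−30/41) = −19·(ω_p−ω_arm)  ⇒  ω_p−ω_arm = 660/779
exact speed ratio = 660/779

660/779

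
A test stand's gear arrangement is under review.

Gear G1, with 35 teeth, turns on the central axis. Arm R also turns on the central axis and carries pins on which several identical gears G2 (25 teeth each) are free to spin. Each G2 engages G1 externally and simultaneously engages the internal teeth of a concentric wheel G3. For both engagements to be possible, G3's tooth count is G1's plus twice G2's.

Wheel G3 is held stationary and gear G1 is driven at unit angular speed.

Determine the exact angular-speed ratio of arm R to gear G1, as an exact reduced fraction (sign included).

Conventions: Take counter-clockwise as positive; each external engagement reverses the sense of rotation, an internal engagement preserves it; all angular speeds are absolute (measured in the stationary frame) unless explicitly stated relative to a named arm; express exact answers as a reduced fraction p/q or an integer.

7/24

class = planetary set [G3 = 35+2·25 = 85; Willis about the carrier]
ring teeth: 35 + 2·25 = 85
35(ω_sun−ω_arm) = −85(ω_ring−ω_arm),  ω_ring = 0, ω_sun = 1
35(1−ω_arm) = −85(0−ω_arm)  ⇒  120·ω_arm = 35  ⇒  ω_arm = 7/24
ω_out/ω_in = 7/24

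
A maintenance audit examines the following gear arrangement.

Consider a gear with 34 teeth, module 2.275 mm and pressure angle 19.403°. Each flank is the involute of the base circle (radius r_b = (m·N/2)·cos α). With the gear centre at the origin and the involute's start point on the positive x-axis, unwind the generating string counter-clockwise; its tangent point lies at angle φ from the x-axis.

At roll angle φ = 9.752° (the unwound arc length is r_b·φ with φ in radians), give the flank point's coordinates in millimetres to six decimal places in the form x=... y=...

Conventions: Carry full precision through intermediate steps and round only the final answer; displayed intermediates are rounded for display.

class = single-mesh tooth geometry [base-circle involute, m = 2.275, 34T]
pitch radius r_p = m·N/2 = 2.275·34/2 = 38.675000
base radius r_b = r_p·cos α = 38.675000·cos 19.403° = 36.478464
roll angle φ = 9.752° = 0.17020451 rad
x = r_b·(cos φ + φ·sin φ) = 37.003026
y = r_b·(sin φ − φ·cos φ) = 0.059782

x=37.003026 y=0.059782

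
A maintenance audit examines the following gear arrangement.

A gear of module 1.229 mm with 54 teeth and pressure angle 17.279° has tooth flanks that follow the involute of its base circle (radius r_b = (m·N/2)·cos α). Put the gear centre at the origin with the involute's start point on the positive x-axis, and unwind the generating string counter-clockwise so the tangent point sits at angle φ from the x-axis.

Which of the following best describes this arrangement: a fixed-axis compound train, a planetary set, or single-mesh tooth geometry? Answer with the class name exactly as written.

class = single-mesh tooth geometry [base-circle involute, m = 1.229, 54T]
classification: single-mesh tooth geometry

single-mesh tooth geometry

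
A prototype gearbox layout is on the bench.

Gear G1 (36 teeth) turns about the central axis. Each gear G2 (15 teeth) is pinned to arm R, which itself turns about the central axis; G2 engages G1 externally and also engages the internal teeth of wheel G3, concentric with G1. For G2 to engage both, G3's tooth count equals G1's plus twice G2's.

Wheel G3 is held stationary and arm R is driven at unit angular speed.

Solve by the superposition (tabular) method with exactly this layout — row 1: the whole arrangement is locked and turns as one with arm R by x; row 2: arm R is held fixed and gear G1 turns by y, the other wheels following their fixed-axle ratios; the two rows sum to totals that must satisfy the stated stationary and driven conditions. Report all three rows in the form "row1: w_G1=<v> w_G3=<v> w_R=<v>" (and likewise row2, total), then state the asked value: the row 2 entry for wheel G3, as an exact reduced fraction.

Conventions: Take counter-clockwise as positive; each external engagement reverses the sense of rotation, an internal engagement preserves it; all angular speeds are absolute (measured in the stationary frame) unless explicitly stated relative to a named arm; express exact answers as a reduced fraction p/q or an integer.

row1: w_G1=1 w_G3=1 w_R=1
row2: w_G1=11/6 w_G3=-1 w_R=0
total: w_G1=17/6 w_G3=0 w_R=1
asked value: -1

planetary set (36T centre, 15T on arm, 66T internal) — Willis relation
row 1: whole set turns with the arm by x
row 2: sun turns y, ring = −(36/66)·y, arm 0
boundary: total ω_ring = x − (36/66)·y = 0 and total ω_arm = x = 1  ⇒  y = 11/6, x = 1
row 2 ring = −(36/66)·11/6 = -1
totals (row 1 + row 2): sun 1 + 11/6 = 17/6, ring 1 + (-1) = 0, arm 1 + 0 = 1
asked cell (row2, ring) = -1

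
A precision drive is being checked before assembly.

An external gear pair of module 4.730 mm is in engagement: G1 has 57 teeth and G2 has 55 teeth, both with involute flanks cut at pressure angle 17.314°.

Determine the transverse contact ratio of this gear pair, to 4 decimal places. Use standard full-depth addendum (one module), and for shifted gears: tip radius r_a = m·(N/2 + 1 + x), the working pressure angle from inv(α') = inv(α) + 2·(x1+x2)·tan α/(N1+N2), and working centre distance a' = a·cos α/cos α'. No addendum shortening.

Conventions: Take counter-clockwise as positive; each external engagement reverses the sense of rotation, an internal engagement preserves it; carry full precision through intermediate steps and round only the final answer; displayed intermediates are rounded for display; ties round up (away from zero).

topology: single-mesh involute geometry — m = 4.730, 57T/55T pair
base radii: r_b1 = 128.696730, r_b2 = 124.181056
tip radii: r_a1 = 139.535000, r_a2 = 134.805000
no profile shift: α' = α, a' = a
action lengths: √(r_a1²−r_b1²) = 53.918158, √(r_a2²−r_b2²) = 52.454298
base pitch p_b = π·m·cos α = 14.186411
CR = (53.918158 + 52.454298 − 264.880000·sin 17.31400°)/14.186411 = 1.941436
contact ratio ≈ 1.9414

1.9414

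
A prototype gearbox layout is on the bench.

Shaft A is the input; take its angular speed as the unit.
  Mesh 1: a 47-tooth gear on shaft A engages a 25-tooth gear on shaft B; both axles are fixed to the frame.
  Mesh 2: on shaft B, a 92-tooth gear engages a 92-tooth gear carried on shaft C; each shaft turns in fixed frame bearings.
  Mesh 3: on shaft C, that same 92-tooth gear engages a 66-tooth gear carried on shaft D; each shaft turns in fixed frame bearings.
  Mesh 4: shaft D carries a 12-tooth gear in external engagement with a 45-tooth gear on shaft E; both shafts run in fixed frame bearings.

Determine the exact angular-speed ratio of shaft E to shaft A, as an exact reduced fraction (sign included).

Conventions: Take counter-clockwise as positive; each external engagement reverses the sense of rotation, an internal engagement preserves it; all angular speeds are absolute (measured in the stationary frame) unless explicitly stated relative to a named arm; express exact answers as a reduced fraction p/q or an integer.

class = fixed-axis compound train [4 meshes; 4 ratios multiply, 4 sense flips]
mesh 1 [47T→25T]: running ratio 47/25, sense −
mesh 2 [92T→92T]: running ratio 47/25, sense +
mesh 3 [92T→66T]: running ratio 2162/825, sense −
mesh 4 [12T→45T]: running ratio 8648/12375, sense +
ω_out/ω_in = 8648/12375

8648/12375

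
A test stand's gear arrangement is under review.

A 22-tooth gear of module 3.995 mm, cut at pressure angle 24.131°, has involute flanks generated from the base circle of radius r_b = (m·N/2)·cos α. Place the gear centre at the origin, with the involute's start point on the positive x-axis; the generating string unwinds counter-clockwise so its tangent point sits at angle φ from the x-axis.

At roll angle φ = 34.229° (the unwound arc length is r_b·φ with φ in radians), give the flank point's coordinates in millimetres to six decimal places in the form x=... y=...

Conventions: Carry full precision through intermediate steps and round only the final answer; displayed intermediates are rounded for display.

x=46.635428 y=2.749856

topology: single-mesh involute geometry — m = 3.995, N = 22
pitch radius r_p = m·N/2 = 3.995·22/2 = 43.945000
base radius r_b = r_p·cos α = 43.945000·cos 24.131° = 40.104783
roll angle φ = 34.229° = 0.59740875 rad
x = r_b·(cos φ + φ·sin φ) = 46.635428
y = r_b·(sin φ − φ·cos φ) = 2.749856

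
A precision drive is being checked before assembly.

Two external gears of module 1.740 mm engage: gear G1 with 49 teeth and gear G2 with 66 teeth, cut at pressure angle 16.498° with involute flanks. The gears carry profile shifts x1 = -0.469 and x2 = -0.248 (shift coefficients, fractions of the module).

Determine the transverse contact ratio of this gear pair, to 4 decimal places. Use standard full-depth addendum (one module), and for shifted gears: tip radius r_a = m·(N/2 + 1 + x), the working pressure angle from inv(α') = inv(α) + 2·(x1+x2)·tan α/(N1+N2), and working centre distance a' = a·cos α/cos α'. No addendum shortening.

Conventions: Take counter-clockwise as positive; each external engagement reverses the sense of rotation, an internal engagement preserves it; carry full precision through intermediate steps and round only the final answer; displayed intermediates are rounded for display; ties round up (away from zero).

2.3492

topology: single-mesh involute geometry — m = 1.740, 49T/66T pair
base radii: r_b1 = 40.874908, r_b2 = 55.055998
tip radii: r_a1 = 43.553940, r_a2 = 58.728480
inv(α') = inv(16.498°) + 2·(-0.469-0.248)·tan α/(49+66) = 0.00453793  ⇒  α' = 13.57768°
a' = a·cos α / cos α' = 100.0500·cos 16.498°/cos 13.57768° = 98.689017
action lengths: √(r_a1²−r_b1²) = 15.039534, √(r_a2²−r_b2²) = 20.441903
base pitch p_b = π·m·cos α = 5.241319
CR = (15.039534 + 20.441903 − 98.689017·sin 13.57768°)/5.241319 = 2.349190
contact ratio ≈ 2.3492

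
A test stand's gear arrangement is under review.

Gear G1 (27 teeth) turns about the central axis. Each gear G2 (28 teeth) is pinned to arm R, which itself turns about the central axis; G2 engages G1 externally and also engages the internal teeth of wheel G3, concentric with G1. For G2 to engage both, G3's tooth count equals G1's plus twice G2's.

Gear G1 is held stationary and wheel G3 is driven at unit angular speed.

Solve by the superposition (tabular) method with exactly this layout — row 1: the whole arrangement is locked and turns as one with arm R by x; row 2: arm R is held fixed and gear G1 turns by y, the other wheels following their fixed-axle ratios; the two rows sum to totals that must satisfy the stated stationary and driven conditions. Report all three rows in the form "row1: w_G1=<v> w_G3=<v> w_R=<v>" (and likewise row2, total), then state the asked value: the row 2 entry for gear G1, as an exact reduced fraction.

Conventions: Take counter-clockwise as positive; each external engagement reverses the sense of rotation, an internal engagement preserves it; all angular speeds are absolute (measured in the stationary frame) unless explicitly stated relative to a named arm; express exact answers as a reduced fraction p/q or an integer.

row1: w_G1=83/110 w_G3=83/110 w_R=83/110
row2: w_G1=-83/110 w_G3=27/110 w_R=0
total: w_G1=0 w_G3=1 w_R=83/110
asked value: -83/110

class = planetary set [G3 = 27+2·28 = 83; Willis about the carrier]
row 1 — lock + rotate with arm: ω_sun = ω_ring = ω_arm = x
row 2 (arm held, sun turns y): ω_ring = −(27/83)·y, ω_arm = 0
boundary: total ω_sun = x + y = 0 and total ω_ring = x − (27/83)·y = 1  ⇒  y = -83/110, x = 83/110
row 2 ring = −(27/83)·(-83/110) = 27/110
totals (row 1 + row 2): sun 83/110 + (-83/110) = 0, ring 83/110 + 27/110 = 1, arm 83/110 + 0 = 83/110
asked cell (row2, sun) = -83/110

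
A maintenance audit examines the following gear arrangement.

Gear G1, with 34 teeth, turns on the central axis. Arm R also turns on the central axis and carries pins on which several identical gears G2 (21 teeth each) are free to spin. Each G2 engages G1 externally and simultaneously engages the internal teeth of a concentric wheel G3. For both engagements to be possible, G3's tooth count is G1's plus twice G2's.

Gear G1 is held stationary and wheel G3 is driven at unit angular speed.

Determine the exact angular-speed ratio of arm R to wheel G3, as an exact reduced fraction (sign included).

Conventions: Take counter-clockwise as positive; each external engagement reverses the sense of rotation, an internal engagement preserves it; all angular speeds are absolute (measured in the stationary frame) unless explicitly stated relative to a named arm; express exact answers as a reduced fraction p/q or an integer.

38/55

planetary set (34T centre, 21T on arm, 76T internal) — Willis relation
ring teeth: 34 + 2·21 = 76
34(ω_sun−ω_arm) = −76(ω_ring−ω_arm),  ω_sun = 0, ω_ring = 1
34(0−ω_arm) = −76(1−ω_arm)  ⇒  110·ω_arm = 76  ⇒  ω_arm = 38/55
ω_out/ω_in = 38/55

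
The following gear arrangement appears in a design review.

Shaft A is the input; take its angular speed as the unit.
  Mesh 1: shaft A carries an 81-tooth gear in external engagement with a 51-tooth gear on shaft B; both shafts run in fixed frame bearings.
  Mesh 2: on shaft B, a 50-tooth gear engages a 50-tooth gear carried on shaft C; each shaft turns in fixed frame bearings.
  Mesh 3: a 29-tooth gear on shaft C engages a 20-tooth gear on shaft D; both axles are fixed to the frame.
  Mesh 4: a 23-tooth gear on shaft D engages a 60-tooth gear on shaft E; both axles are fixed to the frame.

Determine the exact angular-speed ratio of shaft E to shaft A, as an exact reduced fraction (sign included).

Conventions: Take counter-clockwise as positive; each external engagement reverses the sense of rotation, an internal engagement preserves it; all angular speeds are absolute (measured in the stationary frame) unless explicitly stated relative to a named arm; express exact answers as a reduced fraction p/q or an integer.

class = fixed-axis compound train [4 meshes; 4 ratios multiply, 4 sense flips]
mesh 1 [81T→51T]: running ratio 27/17, sense −
mesh 2 [50T→50T]: running ratio 27/17, sense +
mesh 3 [29T→20T]: running ratio 783/340, sense −
mesh 4 [23T→60T]: running ratio 6003/6800, sense +
ω_out/ω_in = 6003/6800

6003/6800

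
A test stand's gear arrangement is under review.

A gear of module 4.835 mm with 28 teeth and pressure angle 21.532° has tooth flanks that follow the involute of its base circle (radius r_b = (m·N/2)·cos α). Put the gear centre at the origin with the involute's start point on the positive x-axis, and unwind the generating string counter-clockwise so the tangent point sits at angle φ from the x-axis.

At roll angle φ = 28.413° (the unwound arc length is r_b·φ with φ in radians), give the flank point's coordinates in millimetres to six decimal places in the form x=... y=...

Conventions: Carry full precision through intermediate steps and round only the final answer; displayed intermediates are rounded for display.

x=70.238800 y=2.497187

single-mesh involute tooth geometry (28T wheel at module 4.835)
pitch radius r_p = m·N/2 = 4.835·28/2 = 67.690000
base radius r_b = r_p·cos α = 67.690000·cos 21.532° = 62.966100
roll angle φ = 28.413° = 0.49590040 rad
x = r_b·(cos φ + φ·sin φ) = 70.238800
y = r_b·(sin φ − φ·cos φ) = 2.497187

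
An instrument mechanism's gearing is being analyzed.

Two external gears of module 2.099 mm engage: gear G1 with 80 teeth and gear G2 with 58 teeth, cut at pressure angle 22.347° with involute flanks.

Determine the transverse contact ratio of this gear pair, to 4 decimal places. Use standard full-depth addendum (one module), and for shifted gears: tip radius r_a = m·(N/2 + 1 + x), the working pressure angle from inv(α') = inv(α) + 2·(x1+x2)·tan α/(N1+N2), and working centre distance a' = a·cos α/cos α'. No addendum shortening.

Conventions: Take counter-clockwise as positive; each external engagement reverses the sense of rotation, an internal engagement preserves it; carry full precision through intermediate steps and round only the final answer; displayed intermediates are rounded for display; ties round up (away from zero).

topology: single-mesh involute geometry — m = 2.099, 80T/58T pair
base radii: r_b1 = 77.654448, r_b2 = 56.299475
tip radii: r_a1 = 86.059000, r_a2 = 62.970000
no profile shift: α' = α, a' = a
action lengths: √(r_a1²−r_b1²) = 37.093642, √(r_a2²−r_b2²) = 28.206206
base pitch p_b = π·m·cos α = 6.098966
CR = (37.093642 + 28.206206 − 144.831000·sin 22.34700°)/6.098966 = 1.677814
contact ratio ≈ 1.6778

1.6778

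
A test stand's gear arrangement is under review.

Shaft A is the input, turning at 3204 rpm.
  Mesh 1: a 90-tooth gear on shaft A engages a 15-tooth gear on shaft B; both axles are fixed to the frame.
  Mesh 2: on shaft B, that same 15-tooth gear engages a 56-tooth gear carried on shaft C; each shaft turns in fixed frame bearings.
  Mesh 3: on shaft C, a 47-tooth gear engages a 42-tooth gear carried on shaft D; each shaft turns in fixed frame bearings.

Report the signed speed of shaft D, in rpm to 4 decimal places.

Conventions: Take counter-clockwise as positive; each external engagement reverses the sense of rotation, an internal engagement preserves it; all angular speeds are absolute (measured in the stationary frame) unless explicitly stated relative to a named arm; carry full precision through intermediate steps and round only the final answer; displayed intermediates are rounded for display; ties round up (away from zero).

-5762.2959 rpm

class = fixed-axis compound train [3 meshes; 3 ratios multiply, 3 sense flips]
mesh 1 [90T→15T]: ω = 3204.0000×90/15 = 19224.0000 rpm, sense flips to −
mesh 2 [15T→56T]: ω = 19224.0000×15/56 = 5149.2857 rpm, sense flips to +
mesh 3 [47T→42T]: ω = 5149.2857×47/42 = 5762.2959 rpm, sense flips to −
signed output speed = -5762.2959 rpm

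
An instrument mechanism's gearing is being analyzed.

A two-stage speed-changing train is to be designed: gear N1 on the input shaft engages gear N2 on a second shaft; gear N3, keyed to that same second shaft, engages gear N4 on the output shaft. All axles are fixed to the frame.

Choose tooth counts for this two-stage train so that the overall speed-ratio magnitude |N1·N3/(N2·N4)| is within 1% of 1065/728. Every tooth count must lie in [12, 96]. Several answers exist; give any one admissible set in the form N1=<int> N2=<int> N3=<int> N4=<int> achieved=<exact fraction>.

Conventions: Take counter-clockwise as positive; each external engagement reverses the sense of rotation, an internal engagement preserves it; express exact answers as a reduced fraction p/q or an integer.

2-stage fixed-axis compound train for ratio 1065/728
target = 1065/728 in lowest terms: an exact hit needs N1·N3 = k·1065 and N2·N4 = k·728 for one integer k, every count in [12, 96]; additionally prefer no 1:1 stage (N1 ≠ N2, N3 ≠ N4)
k = 1: N1·N3 = 1065 = 15·71, N2·N4 = 728 = 13·56
achieved = 15·71/(13·56) = 1065/728; |achieved − target| = 0 ≤ 213/14560 ✓

N1=15 N2=13 N3=71 N4=56 achieved=1065/728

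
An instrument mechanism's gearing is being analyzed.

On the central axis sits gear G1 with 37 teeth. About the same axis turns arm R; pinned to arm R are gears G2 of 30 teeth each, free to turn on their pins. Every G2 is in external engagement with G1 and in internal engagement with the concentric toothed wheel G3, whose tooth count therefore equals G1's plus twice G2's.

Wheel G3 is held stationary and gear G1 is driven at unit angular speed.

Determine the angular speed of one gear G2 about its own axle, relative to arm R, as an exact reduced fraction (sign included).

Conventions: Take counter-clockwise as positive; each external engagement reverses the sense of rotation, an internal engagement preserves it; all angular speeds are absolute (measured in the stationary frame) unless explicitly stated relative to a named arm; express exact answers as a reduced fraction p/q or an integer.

recognized (axles ride arm R): planetary set, 37/30/97 teeth
ring teeth: 37 + 2·30 = 97
37(ω_sun−ω_arm) = −97(ω_ring−ω_arm),  ω_ring = 0, ω_sun = 1
37(1−ω_arm) = −97(0−ω_arm)  ⇒  134·ω_arm = 37  ⇒  ω_arm = 37/134
sun–planet mesh: 37·(1−37/134) = −30·(ω_p−ω_arm)  ⇒  ω_p−ω_arm = -3589/4020
exact speed ratio = -3589/4020

-3589/4020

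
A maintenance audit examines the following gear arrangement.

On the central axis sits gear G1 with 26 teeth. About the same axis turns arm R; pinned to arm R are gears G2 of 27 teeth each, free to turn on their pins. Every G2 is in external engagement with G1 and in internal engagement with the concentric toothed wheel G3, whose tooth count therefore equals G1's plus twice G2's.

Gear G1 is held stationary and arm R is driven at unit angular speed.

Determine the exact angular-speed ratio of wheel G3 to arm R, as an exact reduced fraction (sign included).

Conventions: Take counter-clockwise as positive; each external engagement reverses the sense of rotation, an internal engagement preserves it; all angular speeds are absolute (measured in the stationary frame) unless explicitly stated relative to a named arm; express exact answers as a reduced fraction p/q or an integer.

53/40

planetary set (26T centre, 27T on arm, 80T internal) — Willis relation
ring teeth: 26 + 2·27 = 80
26(ω_sun−ω_arm) = −80(ω_ring−ω_arm),  ω_sun = 0, ω_arm = 1
ω_ring = 1 − (26/80)(0−1) = 53/40
ω_out/ω_in = 53/40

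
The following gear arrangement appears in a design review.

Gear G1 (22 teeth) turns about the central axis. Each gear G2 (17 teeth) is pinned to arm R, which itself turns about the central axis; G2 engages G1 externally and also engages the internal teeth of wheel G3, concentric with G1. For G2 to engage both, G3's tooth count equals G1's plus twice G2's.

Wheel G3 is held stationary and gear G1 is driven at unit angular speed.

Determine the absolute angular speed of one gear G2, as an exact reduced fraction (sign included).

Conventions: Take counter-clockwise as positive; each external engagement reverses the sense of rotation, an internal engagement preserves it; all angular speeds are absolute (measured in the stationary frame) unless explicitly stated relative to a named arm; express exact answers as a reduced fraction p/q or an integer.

topology: planetary set — G1 22T / G2 17T / G3 56T, arm = carrier (Willis)
ring teeth: 22 + 2·17 = 56
22(ω_sun−ω_arm) = −56(ω_ring−ω_arm),  ω_ring = 0, ω_sun = 1
22(1−ω_arm) = −56(0−ω_arm)  ⇒  78·ω_arm = 22  ⇒  ω_arm = 11/39
sun–planet mesh: 22·(1−11/39) = −17·(ω_p−ω_arm)  ⇒  ω_p−ω_arm = -616/663
ω_p = 11/39 − 616/663 = -11/17
exact speed ratio = -11/17

-11/17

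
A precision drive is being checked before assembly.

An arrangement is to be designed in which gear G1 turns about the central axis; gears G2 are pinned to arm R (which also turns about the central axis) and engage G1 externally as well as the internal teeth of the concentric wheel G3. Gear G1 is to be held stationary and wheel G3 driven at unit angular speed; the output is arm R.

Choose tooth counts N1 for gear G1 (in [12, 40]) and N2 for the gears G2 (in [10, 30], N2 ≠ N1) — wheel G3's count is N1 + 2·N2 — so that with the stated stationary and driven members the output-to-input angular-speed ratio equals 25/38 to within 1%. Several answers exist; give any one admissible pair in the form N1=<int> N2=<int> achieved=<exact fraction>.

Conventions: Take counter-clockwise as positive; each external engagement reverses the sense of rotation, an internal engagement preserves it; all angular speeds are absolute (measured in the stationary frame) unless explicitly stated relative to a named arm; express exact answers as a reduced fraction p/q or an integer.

design class (target 25/38): planetary set
Willis with ω_sun = 0: ω_arm/ω_ring = N3/(N1+N3); set equal to 25/38  ⇒  N3/N1 = (25/38)/(1 − 25/38) = 25/13
N3 = N1 + 2·N2  ⇒  N2/N1 = (N3/N1 − 1)/2 = (25/13 − 1)/2 = 6/13
smallest multiple with N1 ≥ 12 and N2 ≥ 10: k = 2  ⇒  N1 = 2·13 = 26, N2 = 2·6 = 12 (N1 ≤ 40, N2 ≤ 30, N2 ≠ N1 ✓), N3 = 26 + 2·12 = 50
check: N3/(N1+N3) with N1 = 26, N3 = 50 gives 25/38; |achieved − target| = 0 ≤ 1/152 ✓

N1=26 N2=12 achieved=25/38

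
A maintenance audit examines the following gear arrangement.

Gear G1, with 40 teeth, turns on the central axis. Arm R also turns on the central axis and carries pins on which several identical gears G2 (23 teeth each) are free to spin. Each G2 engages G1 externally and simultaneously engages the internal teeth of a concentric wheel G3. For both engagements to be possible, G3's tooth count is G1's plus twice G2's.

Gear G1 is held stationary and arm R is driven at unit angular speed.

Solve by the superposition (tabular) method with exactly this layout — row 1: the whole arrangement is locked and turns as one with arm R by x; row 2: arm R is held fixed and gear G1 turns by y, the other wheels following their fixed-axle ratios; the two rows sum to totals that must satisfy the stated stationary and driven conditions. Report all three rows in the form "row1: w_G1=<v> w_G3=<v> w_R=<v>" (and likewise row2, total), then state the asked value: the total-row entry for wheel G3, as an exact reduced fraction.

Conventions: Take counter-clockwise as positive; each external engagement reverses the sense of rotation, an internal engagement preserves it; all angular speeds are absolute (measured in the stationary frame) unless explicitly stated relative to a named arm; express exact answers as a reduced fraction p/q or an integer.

row1: w_G1=1 w_G3=1 w_R=1
row2: w_G1=-1 w_G3=20/43 w_R=0
total: w_G1=0 w_G3=63/43 w_R=1
asked value: 63/43

planetary set (40T centre, 23T on arm, 86T internal) — Willis relation
row 1 (train locked, turned with arm): all members turn x
row 2: sun turns y, ring = −(40/86)·y, arm 0
boundary: total ω_sun = x + y = 0 and total ω_arm = x = 1  ⇒  y = -1, x = 1
row 2 ring = −(40/86)·(-1) = 20/43
totals (row 1 + row 2): sun 1 + (-1) = 0, ring 1 + 20/43 = 63/43, arm 1 + 0 = 1
asked cell (total, ring) = 63/43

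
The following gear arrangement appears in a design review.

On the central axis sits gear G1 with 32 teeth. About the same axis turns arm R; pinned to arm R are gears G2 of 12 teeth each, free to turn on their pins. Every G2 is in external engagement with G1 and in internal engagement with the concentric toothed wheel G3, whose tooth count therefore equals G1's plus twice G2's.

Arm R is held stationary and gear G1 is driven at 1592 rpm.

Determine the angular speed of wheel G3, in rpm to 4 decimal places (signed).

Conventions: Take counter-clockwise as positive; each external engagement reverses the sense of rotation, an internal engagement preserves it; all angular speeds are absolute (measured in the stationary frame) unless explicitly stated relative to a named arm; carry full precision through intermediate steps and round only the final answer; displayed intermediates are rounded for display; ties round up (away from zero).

recognized (axles ride arm R): planetary set, 32/12/56 teeth
normalise by the input: solve with ω_sun = 1, then scale by 1592 rpm
ring teeth: 32 + 2·12 = 56
32(ω_sun−ω_arm) = −56(ω_ring−ω_arm),  ω_arm = 0, ω_sun = 1
ω_ring = 0 − (32/56)(1−0) = -4/7
scale: ω_ring = -4/7 × 1592 rpm = -909.7143 rpm

-909.7143 rpm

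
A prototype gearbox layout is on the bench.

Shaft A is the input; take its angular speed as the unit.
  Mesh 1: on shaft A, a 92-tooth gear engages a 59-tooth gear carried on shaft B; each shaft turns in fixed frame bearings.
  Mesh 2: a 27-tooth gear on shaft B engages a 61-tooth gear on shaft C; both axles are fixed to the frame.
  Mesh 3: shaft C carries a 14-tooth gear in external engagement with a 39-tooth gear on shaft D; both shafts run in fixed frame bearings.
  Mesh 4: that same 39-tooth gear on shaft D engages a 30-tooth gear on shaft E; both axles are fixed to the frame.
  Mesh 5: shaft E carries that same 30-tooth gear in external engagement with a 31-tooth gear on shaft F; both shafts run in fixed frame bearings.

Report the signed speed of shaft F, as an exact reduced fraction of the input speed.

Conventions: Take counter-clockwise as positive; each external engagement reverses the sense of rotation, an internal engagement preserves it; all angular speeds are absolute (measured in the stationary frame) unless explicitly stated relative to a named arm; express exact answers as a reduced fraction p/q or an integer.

5-mesh fixed-axis compound train (all bearings frame-fixed)
mesh 1 [92T→59T]: |ω|/ω_in = 1×92/59 = 92/59, sense flips to −
mesh 2 [27T→61T]: |ω|/ω_in = (92/59)×27/61 = 2484/3599, sense flips to +
mesh 3 [14T→39T]: |ω|/ω_in = (2484/3599)×14/39 = 11592/46787, sense flips to −
mesh 4 [39T→30T]: |ω|/ω_in = (11592/46787)×39/30 = 5796/17995, sense flips to +
mesh 5 [30T→31T]: |ω|/ω_in = (5796/17995)×30/31 = 34776/111569, sense flips to −
signed output speed (× input speed) = -34776/111569

-34776/111569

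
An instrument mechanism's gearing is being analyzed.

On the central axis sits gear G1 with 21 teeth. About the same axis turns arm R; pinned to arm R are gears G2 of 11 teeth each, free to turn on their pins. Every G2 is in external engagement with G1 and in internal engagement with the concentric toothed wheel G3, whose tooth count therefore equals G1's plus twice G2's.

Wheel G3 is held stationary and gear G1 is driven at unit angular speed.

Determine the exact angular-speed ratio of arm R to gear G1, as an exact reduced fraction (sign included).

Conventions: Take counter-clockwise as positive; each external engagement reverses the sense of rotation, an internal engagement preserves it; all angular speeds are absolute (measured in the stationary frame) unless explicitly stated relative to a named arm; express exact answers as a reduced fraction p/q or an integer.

topology: planetary set — G1 21T / G2 11T / G3 43T, arm = carrier (Willis)
ring teeth: 21 + 2·11 = 43
21(ω_sun−ω_arm) = −43(ω_ring−ω_arm),  ω_ring = 0, ω_sun = 1
21(1−ω_arm) = −43(0−ω_arm)  ⇒  64·ω_arm = 21  ⇒  ω_arm = 21/64
ω_out/ω_in = 21/64

21/64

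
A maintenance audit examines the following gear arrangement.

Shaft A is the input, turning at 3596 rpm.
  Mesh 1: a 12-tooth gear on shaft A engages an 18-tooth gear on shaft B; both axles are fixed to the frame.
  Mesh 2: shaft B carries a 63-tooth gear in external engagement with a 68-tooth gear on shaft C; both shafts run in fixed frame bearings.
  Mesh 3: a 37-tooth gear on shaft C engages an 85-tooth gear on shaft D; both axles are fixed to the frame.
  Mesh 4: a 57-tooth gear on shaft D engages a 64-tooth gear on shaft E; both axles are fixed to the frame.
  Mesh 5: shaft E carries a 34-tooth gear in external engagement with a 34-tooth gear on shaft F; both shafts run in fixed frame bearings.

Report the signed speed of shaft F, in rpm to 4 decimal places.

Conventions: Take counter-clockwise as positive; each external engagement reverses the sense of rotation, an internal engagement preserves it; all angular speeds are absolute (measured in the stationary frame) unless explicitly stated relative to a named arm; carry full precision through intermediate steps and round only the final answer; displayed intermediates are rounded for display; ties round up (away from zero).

-861.0686 rpm

class = fixed-axis compound train [5 meshes; 5 ratios multiply, 5 sense flips]
mesh 1 [12T→18T]: ω = 3596.0000×12/18 = 2397.3333 rpm, sense flips to −
mesh 2 [63T→68T]: ω = 2397.3333×63/68 = 2221.0588 rpm, sense flips to +
mesh 3 [37T→85T]: ω = 2221.0588×37/85 = 966.8138 rpm, sense flips to −
mesh 4 [57T→64T]: ω = 966.8138×57/64 = 861.0686 rpm, sense flips to +
mesh 5 [34T→34T]: ω = 861.0686×34/34 = 861.0686 rpm, sense flips to −
signed output speed = -861.0686 rpm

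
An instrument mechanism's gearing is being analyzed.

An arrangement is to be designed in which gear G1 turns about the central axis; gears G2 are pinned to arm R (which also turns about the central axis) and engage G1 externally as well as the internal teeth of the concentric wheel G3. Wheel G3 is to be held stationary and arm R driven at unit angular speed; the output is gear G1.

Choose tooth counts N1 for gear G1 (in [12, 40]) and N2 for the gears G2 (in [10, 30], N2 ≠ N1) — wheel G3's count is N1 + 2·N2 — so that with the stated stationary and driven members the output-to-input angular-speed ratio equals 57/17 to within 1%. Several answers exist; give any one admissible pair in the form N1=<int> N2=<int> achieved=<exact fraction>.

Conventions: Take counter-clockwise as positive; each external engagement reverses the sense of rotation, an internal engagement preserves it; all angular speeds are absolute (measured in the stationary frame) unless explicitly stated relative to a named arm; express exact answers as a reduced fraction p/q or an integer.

topology: planetary set — design target 57/17, arm = carrier (Willis)
Willis with ω_ring = 0: ω_sun/ω_arm = (N1+N3)/N1; set equal to 57/17  ⇒  N3/N1 = 57/17 − 1 = 40/17
N3 = N1 + 2·N2  ⇒  N2/N1 = (N3/N1 − 1)/2 = (40/17 − 1)/2 = 23/34
smallest multiple with N1 ≥ 12 and N2 ≥ 10: k = 1  ⇒  N1 = 1·34 = 34, N2 = 1·23 = 23 (N1 ≤ 40, N2 ≤ 30, N2 ≠ N1 ✓), N3 = 34 + 2·23 = 80
check: (N1+N3)/N1 with N1 = 34, N3 = 80 gives 57/17; |achieved − target| = 0 ≤ 57/1700 ✓

N1=34 N2=23 achieved=57/17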